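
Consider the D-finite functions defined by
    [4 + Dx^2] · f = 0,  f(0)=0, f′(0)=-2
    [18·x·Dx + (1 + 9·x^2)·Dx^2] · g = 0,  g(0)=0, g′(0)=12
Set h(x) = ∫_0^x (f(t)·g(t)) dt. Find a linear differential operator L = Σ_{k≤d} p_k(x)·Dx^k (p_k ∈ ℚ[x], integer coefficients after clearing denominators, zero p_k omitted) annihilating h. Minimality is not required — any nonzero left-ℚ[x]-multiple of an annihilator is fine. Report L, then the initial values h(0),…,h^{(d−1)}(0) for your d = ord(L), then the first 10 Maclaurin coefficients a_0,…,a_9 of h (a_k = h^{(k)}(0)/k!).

f: a_k = 0, -2, 0, 4/3, 0, -4/15, 0, 8/315, 0, -4/2835, …
g: a_k = 0, 12, 0, -36, 0, 972/5, 0, -8748/7, 0, 8748, …
L₀ := L_f ⊗_s L_g (sym. prod.), ord ≤ 4.
Integrate: L := L₀·Dx.
L = (2080 + 50256·x^2 + 89424·x^4 + 186624·x^6 + 419904·x^8)·Dx + (3168·x + 38880·x^3 + 139968·x^5 + 419904·x^7)·Dx^2 + (572 + 13788·x^2 + 33048·x^4 + 93312·x^6 + 209952·x^8)·Dx^3 + (792·x + 9720·x^3 + 34992·x^5 + 104976·x^7)·Dx^4 + (13 + 306·x^2 + 2673·x^4 + 11664·x^6 + 26244·x^8)·Dx^5  (order 5).
h: a_k = 0, 0, 0, -8, 0, 88/5, 0, -440/7, 0, 41528/135, …
ICs: h(0) = 0, h′(0) = 0, h′′(0) = 0, h′′′(0) = -48, h′′′′(0) = 0.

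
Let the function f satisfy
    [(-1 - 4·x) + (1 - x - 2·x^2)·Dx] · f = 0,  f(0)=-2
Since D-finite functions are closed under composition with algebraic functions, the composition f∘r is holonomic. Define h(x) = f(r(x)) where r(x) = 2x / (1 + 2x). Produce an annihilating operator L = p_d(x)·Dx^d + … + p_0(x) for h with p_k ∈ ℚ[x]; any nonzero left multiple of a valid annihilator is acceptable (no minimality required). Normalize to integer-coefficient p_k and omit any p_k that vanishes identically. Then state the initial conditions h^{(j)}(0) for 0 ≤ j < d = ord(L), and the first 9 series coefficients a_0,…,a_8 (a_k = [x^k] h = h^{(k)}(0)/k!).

L = (2 + 20·x) + (-1 - 4·x + 4·x^2 + 16·x^3)·Dx  (order 1).
h: a_k = -2, -4, -16, 0, -128, 256, -1536, 5120, -22528, …
ICs: h(0) = -2.

f: a_k = -2, -2, -6, -10, -22, -42, -86, -170, -342, …
Substitute x→r, Dx→(1/r')Dx; clear ⇒ L₀.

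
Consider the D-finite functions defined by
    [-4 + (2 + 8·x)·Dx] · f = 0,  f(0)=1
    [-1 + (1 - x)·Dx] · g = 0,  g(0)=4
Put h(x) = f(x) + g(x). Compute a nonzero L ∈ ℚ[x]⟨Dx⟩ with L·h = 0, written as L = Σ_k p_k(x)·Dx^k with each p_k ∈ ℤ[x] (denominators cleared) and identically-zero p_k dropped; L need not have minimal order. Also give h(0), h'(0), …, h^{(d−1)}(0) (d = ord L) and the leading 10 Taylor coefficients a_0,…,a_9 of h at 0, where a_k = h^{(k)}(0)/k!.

L = (8 + 12·x) + (-6 - 8·x - 36·x^2)·Dx + (-1 + 3·x + 22·x^2 - 24·x^3)·Dx^2  (order 2).
h: a_k = 5, 6, 2, 8, -6, 32, -80, 268, -854, 2864, …
ICs: h(0) = 5, h′(0) = 6.

f: a_k = 1, 2, -2, 4, -10, 28, -84, 264, -858, 2860, …
g: a_k = 4, 4, 4, 4, 4, 4, 4, 4, 4, 4, …
Weyl lclm of L_f,L_g ⇒ L₀ (ord ≤ 2).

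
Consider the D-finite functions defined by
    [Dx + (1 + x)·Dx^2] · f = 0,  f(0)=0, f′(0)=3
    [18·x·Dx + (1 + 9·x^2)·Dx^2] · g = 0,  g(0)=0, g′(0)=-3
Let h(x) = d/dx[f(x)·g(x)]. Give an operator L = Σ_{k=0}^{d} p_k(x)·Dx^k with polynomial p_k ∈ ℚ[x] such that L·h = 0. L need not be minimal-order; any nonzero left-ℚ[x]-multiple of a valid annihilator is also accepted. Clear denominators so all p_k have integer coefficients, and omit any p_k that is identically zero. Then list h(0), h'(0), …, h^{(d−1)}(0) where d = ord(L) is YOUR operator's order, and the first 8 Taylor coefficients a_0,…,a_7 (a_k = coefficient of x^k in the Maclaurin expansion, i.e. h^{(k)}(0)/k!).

f: a_k = 0, 3, -3/2, 1, -3/4, 3/5, -1/2, 3/7, …
g: a_k = 0, -3, 0, 9, 0, -243/5, 0, 2187/7, …
f·g: L₀ = L_f ⊗_s L_g, ord ≤ 2·2.
Derive L from L₀ (diff closure).
L = (1368 + 2700·x + 37584·x^2 + 95580·x^3 + 87480·x^4 + 37908·x^5 + 26244·x^7) + (1298 + 9180·x + 54612·x^2 + 194724·x^3 + 324000·x^4 + 271188·x^5 + 102060·x^6 + 78732·x^7 + 91854·x^8)·Dx + (76 + 2848·x + 12096·x^2 + 43992·x^3 + 117288·x^4 + 173016·x^5 + 139968·x^6 + 75816·x^7 + 78732·x^8 + 52488·x^9)·Dx^2 + (37 + 146·x + 901·x^2 + 2808·x^3 + 7362·x^4 + 15228·x^5 + 21546·x^6 + 17496·x^7 + 12393·x^8 + 13122·x^9 + 6561·x^10)·Dx^3  (order 3).
h: a_k = 0, -18, 27/2, 96, -225/4, -4158/5, 9471/20, 35712/5, …
ICs: h(0) = 0, h′(0) = -18, h′′(0) = 27.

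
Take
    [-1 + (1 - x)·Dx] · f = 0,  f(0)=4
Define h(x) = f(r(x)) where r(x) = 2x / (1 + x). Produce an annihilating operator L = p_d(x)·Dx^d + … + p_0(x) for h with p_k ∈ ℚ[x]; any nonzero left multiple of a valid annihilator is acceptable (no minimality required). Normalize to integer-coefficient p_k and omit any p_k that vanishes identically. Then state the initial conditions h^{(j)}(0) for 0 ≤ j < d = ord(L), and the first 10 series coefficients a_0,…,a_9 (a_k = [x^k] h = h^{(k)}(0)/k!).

f: a_k = 4, 4, 4, 4, 4, 4, 4, 4, 4, 4, …
Substitute x→r, Dx→(1/r')Dx; clear ⇒ L₀.
L = 2 + (-1 + x^2)·Dx  (order 1).
h: a_k = 4, 8, 8, 8, 8, 8, 8, 8, 8, 8, …
ICs: h(0) = 4.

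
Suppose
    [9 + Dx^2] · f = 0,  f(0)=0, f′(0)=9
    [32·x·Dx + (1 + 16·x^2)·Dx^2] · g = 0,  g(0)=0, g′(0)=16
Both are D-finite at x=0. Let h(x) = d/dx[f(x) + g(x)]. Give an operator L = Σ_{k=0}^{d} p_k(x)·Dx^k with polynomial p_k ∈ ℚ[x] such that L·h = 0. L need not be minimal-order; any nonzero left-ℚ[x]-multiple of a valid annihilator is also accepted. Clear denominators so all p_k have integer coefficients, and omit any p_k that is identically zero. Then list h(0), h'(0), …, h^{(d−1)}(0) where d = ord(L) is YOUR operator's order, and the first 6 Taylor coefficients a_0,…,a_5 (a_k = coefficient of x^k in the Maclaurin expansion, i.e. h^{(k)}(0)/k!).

L = (-52704·x + 967680·x^3 + 663552·x^5) + (-207 + 13104·x^2 + 283392·x^4 + 331776·x^6)·Dx + (-5856·x + 107520·x^3 + 73728·x^5)·Dx^2 + (-23 + 1456·x^2 + 31488·x^4 + 36864·x^6)·Dx^3  (order 3).
h: a_k = 25, 0, -593/2, 0, 33011/8, 0, …
ICs: h(0) = 25, h′(0) = 0, h′′(0) = -593.

f: a_k = 0, 9, 0, -27/2, 0, 243/40, …
g: a_k = 0, 16, 0, -256/3, 0, 4096/5, …
L₀ := lclm(L_f,L_g); ord L₀ ≤ 2+2.
h=h₀': d/dx-closure on L₀ ⇒ L.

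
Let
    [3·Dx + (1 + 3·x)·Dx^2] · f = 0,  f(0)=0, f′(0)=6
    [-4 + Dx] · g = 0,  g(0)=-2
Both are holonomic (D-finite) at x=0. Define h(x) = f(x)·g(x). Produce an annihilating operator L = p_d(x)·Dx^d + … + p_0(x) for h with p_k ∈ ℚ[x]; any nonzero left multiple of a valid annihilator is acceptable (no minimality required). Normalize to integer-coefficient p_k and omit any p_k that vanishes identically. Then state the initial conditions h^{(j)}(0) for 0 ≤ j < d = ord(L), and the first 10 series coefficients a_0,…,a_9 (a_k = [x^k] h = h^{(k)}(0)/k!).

L = (4 + 48·x) + (-5 - 24·x)·Dx + (1 + 3·x)·Dx^2  (order 2).
h: a_k = 0, -12, -30, -60, -47, -472/5, 62, -31036/105, 21487/30, -41746/21, …
ICs: h(0) = 0, h′(0) = -12.

f: a_k = 0, 6, -9, 18, -81/2, 486/5, -243, 4374/7, -6561/4, 4374, …
g: a_k = -2, -8, -16, -64/3, -64/3, -256/15, -512/45, -2048/315, -1024/315, -4096/2835, …
L₀ := L_f ⊗_s L_g (sym. prod.), ord ≤ 2.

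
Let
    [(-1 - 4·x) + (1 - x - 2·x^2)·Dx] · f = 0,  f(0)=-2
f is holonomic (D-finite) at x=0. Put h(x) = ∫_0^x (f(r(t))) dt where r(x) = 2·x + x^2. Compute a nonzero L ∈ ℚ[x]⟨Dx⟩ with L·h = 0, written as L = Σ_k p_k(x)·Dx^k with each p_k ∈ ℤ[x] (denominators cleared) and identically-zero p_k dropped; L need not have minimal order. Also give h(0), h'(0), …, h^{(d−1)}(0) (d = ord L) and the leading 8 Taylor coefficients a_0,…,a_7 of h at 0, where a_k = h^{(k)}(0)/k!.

L = (2 + 16·x + 8·x^2)·Dx + (-1 + 3·x + 6·x^2 + 2·x^3)·Dx^2  (order 2).
h: a_k = 0, -2, -2, -26/3, -26, -478/5, -1054/3, -9402/7, …
ICs: h(0) = 0, h′(0) = -2.

f: a_k = -2, -2, -6, -10, -22, -42, -86, -170, …
Change of var in L_f (x↦r) gives L₀.
h=∫₀ˣh₀: take L = L₀·Dx.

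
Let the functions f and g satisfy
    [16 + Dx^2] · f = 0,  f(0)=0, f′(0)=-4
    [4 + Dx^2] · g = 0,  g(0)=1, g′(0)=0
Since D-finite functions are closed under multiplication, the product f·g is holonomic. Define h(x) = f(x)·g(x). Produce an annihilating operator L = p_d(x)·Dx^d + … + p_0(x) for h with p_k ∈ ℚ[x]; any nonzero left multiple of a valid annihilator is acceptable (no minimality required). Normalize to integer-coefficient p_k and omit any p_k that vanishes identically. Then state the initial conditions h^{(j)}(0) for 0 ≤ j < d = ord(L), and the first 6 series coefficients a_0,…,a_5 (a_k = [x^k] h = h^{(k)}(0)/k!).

f: a_k = 0, -4, 0, 32/3, 0, -128/15, …
g: a_k = 1, 0, -2, 0, 2/3, 0, …
L₀ := L_f ⊗_s L_g (sym. prod.), ord ≤ 4.
L = 144 + 40·Dx^2 + Dx^4  (order 4).
h: a_k = 0, -4, 0, 56/3, 0, -488/15, …
ICs: h(0) = 0, h′(0) = -4, h′′(0) = 0, h′′′(0) = 112.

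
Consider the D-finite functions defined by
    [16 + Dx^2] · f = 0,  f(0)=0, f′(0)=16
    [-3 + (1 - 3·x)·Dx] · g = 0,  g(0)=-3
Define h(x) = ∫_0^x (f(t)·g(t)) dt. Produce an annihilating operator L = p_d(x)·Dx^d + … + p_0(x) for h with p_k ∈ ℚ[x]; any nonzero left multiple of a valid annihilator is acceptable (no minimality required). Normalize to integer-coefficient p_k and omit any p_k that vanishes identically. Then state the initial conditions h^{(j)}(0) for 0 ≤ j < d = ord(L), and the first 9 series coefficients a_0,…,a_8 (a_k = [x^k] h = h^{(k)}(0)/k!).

f: a_k = 0, 16, 0, -128/3, 0, 512/15, 0, -4096/315, 0, …
g: a_k = -3, -9, -27, -81, -243, -729, -2187, -6561, -19683, …
L₀ := L_f ⊗_s L_g (sym. prod.), ord ≤ 2.
h=∫₀ˣh₀: take L = L₀·Dx.
L = (-16 + 48·x)·Dx + 6·Dx^2 + (-1 + 3·x)·Dx^3  (order 3).
h: a_k = 0, 0, -24, -48, -76, -912/5, -7096/15, -42576/35, -334774/105, …
ICs: h(0) = 0, h′(0) = 0, h′′(0) = -48.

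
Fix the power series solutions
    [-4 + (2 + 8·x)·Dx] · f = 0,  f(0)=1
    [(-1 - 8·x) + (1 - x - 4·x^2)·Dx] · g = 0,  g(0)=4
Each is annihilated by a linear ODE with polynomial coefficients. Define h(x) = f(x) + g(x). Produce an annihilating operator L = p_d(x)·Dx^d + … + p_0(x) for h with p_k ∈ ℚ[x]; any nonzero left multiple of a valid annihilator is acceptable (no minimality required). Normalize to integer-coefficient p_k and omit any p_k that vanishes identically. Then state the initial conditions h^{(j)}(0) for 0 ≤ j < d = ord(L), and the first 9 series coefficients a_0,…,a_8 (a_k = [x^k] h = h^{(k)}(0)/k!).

L = (24 + 156·x + 336·x^2 + 640·x^3) + (-14 - 96·x - 420·x^2 - 1184·x^3 - 1600·x^4)·Dx + (-1 + 11·x + 90·x^2 + 24·x^3 - 544·x^4 - 640·x^5)·Dx^2  (order 2).
h: a_k = 5, 6, 18, 40, 106, 288, 640, 2028, 3802, …
ICs: h(0) = 5, h′(0) = 6.

f: a_k = 1, 2, -2, 4, -10, 28, -84, 264, -858, …
g: a_k = 4, 4, 20, 36, 116, 260, 724, 1764, 4660, …
h₀=f+g: left-lcm gives L₀, ord ≤ 2.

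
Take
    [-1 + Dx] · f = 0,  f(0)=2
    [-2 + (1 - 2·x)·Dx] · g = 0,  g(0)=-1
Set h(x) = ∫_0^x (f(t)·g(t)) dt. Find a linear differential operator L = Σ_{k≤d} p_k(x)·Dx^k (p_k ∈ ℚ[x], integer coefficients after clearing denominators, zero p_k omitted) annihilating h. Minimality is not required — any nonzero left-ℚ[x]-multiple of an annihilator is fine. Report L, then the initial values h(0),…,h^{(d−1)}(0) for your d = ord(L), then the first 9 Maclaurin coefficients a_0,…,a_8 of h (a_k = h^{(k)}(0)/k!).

L = (3 - 2·x)·Dx + (-1 + 2·x)·Dx^2  (order 2).
h: a_k = 0, -2, -3, -13/3, -79/12, -211/20, -6331/360, -75973/2520, -354541/6720, …
ICs: h(0) = 0, h′(0) = -2.

f: a_k = 2, 2, 1, 1/3, 1/12, 1/60, 1/360, 1/2520, 1/20160, …
g: a_k = -1, -2, -4, -8, -16, -32, -64, -128, -256, …
h₀=f·g: eliminate ⇒ L₀, order ≤ 1·1.
h=∫h₀ ⇒ L = L₀·Dx.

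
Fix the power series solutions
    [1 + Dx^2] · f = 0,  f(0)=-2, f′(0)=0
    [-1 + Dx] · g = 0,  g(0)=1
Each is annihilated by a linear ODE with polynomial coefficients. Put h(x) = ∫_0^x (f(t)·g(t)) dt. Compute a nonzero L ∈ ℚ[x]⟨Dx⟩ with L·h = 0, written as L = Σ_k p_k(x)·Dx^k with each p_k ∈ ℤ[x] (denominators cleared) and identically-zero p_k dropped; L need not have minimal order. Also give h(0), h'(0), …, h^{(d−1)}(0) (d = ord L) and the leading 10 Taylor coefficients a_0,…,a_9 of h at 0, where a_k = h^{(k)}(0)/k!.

L = 2·Dx - 2·Dx^2 + Dx^3  (order 3).
h: a_k = 0, -2, -1, 0, 1/6, 1/15, 1/90, 0, -1/2520, -1/11340, …
ICs: h(0) = 0, h′(0) = -2, h′′(0) = -2.

f: a_k = -2, 0, 1, 0, -1/12, 0, 1/360, 0, -1/20160, 0, …
g: a_k = 1, 1, 1/2, 1/6, 1/24, 1/120, 1/720, 1/5040, 1/40320, 1/362880, …
L₀ := L_f ⊗_s L_g (sym. prod.), ord ≤ 2.
h=∫₀ˣh₀: take L = L₀·Dx.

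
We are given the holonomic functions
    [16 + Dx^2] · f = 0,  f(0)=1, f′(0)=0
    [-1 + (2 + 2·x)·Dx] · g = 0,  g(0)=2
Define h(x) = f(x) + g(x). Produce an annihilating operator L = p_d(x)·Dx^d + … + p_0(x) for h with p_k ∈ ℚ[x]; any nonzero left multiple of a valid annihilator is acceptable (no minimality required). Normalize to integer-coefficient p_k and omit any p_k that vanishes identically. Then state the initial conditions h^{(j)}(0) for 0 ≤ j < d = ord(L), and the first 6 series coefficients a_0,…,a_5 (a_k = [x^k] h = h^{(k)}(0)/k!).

f: a_k = 1, 0, -8, 0, 32/3, 0, …
g: a_k = 2, 1, -1/4, 1/8, -5/64, 7/128, …
h₀=f+g: left-lcm gives L₀, ord ≤ 3.
L = (-1072 - 2048·x - 1024·x^2) + (2016 + 6112·x + 6144·x^2 + 2048·x^3)·Dx + (-67 - 128·x - 64·x^2)·Dx^2 + (126 + 382·x + 384·x^2 + 128·x^3)·Dx^3  (order 3).
h: a_k = 3, 1, -33/4, 1/8, 2033/192, 7/128, …
ICs: h(0) = 3, h′(0) = 1, h′′(0) = -33/2.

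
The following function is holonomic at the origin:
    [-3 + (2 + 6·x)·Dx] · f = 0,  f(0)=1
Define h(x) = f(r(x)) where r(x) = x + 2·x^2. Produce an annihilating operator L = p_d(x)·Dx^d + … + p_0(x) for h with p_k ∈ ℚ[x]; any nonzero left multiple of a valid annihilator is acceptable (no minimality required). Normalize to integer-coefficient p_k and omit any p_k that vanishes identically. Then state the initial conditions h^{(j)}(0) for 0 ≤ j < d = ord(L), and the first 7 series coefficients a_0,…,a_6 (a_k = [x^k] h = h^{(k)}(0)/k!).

f: a_k = 1, 3/2, -9/8, 27/16, -405/128, 1701/256, -15309/1024, …
h₀=f(r): pull back L_f along r ⇒ L₀.
L = (-3 - 12·x) + (2 + 6·x + 12·x^2)·Dx  (order 1).
h: a_k = 1, 3/2, 15/8, -45/16, 315/128, 405/256, -11205/1024, …
ICs: h(0) = 1.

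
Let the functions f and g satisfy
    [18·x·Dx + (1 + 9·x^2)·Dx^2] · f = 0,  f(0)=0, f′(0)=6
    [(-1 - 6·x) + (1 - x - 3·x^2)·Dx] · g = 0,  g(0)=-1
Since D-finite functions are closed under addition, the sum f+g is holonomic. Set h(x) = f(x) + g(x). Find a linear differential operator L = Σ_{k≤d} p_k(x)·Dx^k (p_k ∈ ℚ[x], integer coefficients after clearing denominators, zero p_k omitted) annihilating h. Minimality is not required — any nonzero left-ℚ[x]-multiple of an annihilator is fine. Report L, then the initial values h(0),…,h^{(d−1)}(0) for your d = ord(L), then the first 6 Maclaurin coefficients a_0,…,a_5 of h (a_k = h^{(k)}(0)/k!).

f: a_k = 0, 6, 0, -18, 0, 486/5, …
g: a_k = -1, -1, -4, -7, -19, -40, …
f+g: L₀ = lclm(L_f,L_g), ord ≤ 2+1.
L = (72 - 288·x - 4428·x^2 - 9720·x^3 - 33534·x^4 - 13122·x^6)·Dx + (-30 - 180·x - 144·x^2 - 1728·x^3 - 9153·x^4 - 23814·x^5 - 2187·x^6 - 13122·x^7)·Dx^2 + (4 + 14·x + 114·x^2 - 36·x^3 + 459·x^4 - 1539·x^5 - 2430·x^6 - 729·x^7 - 2187·x^8)·Dx^3  (order 3).
h: a_k = -1, 5, -4, -25, -19, 286/5, …
ICs: h(0) = -1, h′(0) = 5, h′′(0) = -8.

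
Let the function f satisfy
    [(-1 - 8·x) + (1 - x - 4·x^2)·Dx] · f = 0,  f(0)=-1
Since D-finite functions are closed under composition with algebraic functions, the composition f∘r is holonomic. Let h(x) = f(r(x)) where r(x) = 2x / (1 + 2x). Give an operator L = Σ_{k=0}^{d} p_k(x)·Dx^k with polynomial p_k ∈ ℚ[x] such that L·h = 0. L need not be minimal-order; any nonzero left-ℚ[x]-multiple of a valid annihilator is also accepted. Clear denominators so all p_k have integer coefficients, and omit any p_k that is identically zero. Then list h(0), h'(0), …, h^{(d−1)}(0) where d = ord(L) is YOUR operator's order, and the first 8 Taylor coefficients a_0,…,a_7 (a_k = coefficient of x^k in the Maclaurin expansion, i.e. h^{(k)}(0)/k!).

L = (2 + 36·x) + (-1 - 4·x + 12·x^2 + 32·x^3)·Dx  (order 1).
h: a_k = -1, -2, -16, 0, -256, 512, -5120, 18432, …
ICs: h(0) = -1.

f: a_k = -1, -1, -5, -9, -29, -65, -181, -441, …
L₀ from L_f via x↦r, Dx↦r'^{-1}Dx.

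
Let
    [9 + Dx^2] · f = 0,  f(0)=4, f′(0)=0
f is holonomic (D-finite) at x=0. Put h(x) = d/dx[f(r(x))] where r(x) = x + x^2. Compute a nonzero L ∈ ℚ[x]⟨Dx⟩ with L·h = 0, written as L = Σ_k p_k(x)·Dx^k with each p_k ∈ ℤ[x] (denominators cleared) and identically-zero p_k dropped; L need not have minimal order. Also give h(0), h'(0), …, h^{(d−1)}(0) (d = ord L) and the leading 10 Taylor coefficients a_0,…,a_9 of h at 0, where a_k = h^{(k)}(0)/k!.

f: a_k = 4, 0, -18, 0, 27/2, 0, -81/20, 0, 729/1120, 0, …
f∘r: x↦r, Dx↦Dx/r' in L_f ⇒ L₀.
Differentiate: ansatz ord ≤ ord L₀ ⇒ L.
L = (21 + 72·x + 216·x^2 + 288·x^3 + 144·x^4) + (-6 - 12·x)·Dx + (1 + 4·x + 4·x^2)·Dx^2  (order 2).
h: a_k = 0, -36, -108, -18, 270, 4617/10, 2079/10, -52191/140, -95499/140, -477009/1120, …
ICs: h(0) = 0, h′(0) = -36.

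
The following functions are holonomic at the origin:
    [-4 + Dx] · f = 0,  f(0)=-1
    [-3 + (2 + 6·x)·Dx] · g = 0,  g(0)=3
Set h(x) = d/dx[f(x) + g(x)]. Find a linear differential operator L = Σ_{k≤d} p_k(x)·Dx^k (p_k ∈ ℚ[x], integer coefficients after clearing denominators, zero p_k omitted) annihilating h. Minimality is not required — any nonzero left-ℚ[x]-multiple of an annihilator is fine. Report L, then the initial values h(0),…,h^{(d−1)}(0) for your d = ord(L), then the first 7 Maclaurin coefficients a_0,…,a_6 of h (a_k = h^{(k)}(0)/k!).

L = (-204 - 288·x) + (-37 - 384·x - 576·x^2)·Dx + (22 + 114·x + 144·x^2)·Dx^2  (order 2).
h: a_k = 1/2, -91/4, -269/16, -7741/96, 43777/768, -2328859/7680, 66104443/92160, …
ICs: h(0) = 1/2, h′(0) = -91/4.

f: a_k = -1, -4, -8, -32/3, -32/3, -128/15, -256/45, …
g: a_k = 3, 9/2, -27/8, 81/16, -1215/128, 5103/256, -45927/1024, …
L₀ := lclm(L_f,L_g); ord L₀ ≤ 1+1.
Derive L from L₀ (diff closure).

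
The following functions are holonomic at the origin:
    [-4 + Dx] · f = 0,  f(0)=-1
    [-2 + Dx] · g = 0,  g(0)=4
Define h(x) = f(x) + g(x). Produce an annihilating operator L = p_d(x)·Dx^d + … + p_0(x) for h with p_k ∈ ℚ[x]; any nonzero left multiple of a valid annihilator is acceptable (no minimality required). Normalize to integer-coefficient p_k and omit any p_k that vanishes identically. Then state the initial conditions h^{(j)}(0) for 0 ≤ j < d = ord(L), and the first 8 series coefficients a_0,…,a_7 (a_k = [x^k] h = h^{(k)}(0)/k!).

f: a_k = -1, -4, -8, -32/3, -32/3, -128/15, -256/45, -1024/315, …
g: a_k = 4, 8, 8, 16/3, 8/3, 16/15, 16/45, 32/315, …
L₀ := lclm(L_f,L_g); ord L₀ ≤ 1+1.
L = 8 - 6·Dx + Dx^2  (order 2).
h: a_k = 3, 4, 0, -16/3, -8, -112/15, -16/3, -992/315, …
ICs: h(0) = 3, h′(0) = 4.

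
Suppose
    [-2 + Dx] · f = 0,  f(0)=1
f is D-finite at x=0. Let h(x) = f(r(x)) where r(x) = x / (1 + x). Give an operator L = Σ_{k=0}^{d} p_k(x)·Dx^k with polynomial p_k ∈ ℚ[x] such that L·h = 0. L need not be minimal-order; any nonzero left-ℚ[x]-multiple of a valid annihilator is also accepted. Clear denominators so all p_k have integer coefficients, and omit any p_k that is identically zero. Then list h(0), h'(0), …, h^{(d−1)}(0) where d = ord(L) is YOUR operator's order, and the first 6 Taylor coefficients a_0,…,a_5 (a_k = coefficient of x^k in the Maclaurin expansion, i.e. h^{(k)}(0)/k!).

f: a_k = 1, 2, 2, 4/3, 2/3, 4/15, …
h₀=f(r): pull back L_f along r ⇒ L₀.
L = -2 + (1 + 2·x + x^2)·Dx  (order 1).
h: a_k = 1, 2, 0, -2/3, 2/3, -2/5, …
ICs: h(0) = 1.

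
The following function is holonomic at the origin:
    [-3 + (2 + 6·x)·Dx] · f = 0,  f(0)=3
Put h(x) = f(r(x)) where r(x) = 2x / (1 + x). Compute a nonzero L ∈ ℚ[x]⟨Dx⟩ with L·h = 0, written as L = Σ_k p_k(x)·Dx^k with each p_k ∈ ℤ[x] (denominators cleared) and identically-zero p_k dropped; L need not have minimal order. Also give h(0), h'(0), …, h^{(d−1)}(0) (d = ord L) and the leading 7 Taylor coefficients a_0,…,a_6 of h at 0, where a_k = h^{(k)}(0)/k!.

f: a_k = 3, 9/2, -27/8, 81/16, -1215/128, 5103/256, -45927/1024, …
f∘r: x↦r, Dx↦Dx/r' in L_f ⇒ L₀.
L = -3 + (1 + 8·x + 7·x^2)·Dx  (order 1).
h: a_k = 3, 9, -45/2, 153/2, -2583/8, 12411/8, -128961/16, …
ICs: h(0) = 3.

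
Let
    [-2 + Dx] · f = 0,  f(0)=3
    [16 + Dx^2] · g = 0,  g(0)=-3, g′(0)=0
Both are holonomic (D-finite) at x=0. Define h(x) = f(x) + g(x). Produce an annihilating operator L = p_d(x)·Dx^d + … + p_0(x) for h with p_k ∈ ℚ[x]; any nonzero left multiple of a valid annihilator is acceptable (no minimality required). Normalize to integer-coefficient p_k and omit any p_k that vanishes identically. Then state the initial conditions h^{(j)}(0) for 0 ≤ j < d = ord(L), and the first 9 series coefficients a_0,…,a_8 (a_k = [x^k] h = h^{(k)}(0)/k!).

f: a_k = 3, 6, 6, 4, 2, 4/5, 4/15, 8/105, 2/105, …
g: a_k = -3, 0, 24, 0, -32, 0, 256/15, 0, -512/105, …
Weyl lclm of L_f,L_g ⇒ L₀ (ord ≤ 3).
L = -32 + 16·Dx - 2·Dx^2 + Dx^3  (order 3).
h: a_k = 0, 6, 30, 4, -30, 4/5, 52/3, 8/105, -34/7, …
ICs: h(0) = 0, h′(0) = 6, h′′(0) = 60.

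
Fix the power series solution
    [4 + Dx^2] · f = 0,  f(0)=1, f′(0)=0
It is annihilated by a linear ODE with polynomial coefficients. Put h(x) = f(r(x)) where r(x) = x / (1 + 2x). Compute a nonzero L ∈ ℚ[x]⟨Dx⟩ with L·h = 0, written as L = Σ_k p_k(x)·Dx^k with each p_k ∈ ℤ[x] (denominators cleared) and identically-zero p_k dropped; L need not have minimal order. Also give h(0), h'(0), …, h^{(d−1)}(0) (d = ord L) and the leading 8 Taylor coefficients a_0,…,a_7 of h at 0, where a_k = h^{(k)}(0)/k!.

L = 4 + (4 + 24·x + 48·x^2 + 32·x^3)·Dx + (1 + 8·x + 24·x^2 + 32·x^3 + 16·x^4)·Dx^2  (order 2).
h: a_k = 1, 0, -2, 8, -70/3, 176/3, -6004/45, 1392/5, …
ICs: h(0) = 1, h′(0) = 0.

f: a_k = 1, 0, -2, 0, 2/3, 0, -4/45, 0, …
h₀=f(r): pull back L_f along r ⇒ L₀.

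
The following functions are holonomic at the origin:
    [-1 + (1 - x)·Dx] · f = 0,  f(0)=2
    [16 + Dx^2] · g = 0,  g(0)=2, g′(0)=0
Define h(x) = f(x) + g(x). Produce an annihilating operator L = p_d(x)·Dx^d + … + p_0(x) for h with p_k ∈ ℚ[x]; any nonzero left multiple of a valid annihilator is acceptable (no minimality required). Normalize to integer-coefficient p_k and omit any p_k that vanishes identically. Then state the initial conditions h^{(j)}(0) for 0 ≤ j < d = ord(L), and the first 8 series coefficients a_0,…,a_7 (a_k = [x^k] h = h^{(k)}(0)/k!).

L = (176 - 256·x + 128·x^2) + (-144 + 400·x - 384·x^2 + 128·x^3)·Dx + (11 - 16·x + 8·x^2)·Dx^2 + (-9 + 25·x - 24·x^2 + 8·x^3)·Dx^3  (order 3).
h: a_k = 4, 2, -14, 2, 70/3, 2, -422/45, 2, …
ICs: h(0) = 4, h′(0) = 2, h′′(0) = -28.

f: a_k = 2, 2, 2, 2, 2, 2, 2, 2, …
g: a_k = 2, 0, -16, 0, 64/3, 0, -512/45, 0, …
f+g: L₀ = lclm(L_f,L_g), ord ≤ 1+2.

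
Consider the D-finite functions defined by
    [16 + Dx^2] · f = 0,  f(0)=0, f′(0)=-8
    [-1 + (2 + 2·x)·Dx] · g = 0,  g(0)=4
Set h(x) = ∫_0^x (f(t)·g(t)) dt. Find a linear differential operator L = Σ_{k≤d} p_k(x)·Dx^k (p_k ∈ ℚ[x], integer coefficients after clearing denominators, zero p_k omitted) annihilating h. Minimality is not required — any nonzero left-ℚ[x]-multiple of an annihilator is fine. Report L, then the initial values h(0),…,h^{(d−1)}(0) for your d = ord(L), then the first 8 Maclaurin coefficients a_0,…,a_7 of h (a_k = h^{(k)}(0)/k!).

L = (67 + 128·x + 64·x^2)·Dx + (-4 - 4·x)·Dx^2 + (4 + 8·x + 4·x^2)·Dx^3  (order 3).
h: a_k = 0, 0, -16, -16/3, 67/3, 122/15, -4661/360, -1187/280, …
ICs: h(0) = 0, h′(0) = 0, h′′(0) = -32.

f: a_k = 0, -8, 0, 64/3, 0, -256/15, 0, 2048/315, …
g: a_k = 4, 2, -1/2, 1/4, -5/32, 7/64, -21/256, 33/512, …
Product ⇒ symmetric product L₀, ord ≤ 2.
∫: right-multiply L₀ by Dx.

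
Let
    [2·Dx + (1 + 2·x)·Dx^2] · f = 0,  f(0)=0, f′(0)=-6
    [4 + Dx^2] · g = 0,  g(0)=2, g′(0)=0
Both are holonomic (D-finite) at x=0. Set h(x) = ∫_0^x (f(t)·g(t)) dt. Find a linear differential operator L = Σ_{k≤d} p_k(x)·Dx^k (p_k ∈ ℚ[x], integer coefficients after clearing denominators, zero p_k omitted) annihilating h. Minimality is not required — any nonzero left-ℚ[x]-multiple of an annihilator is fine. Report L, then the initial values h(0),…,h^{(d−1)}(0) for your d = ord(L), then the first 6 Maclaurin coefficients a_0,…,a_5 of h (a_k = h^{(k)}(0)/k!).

f: a_k = 0, -6, 6, -8, 12, -96/5, …
g: a_k = 2, 0, -4, 0, 4/3, 0, …
Product ⇒ symmetric product L₀, ord ≤ 4.
h=∫₀ˣh₀: take L = L₀·Dx.
L = (-48 + 192·x + 1216·x^2 + 2048·x^3 + 1024·x^4)·Dx + (32 + 320·x + 768·x^2 + 512·x^3)·Dx^2 + (160·x + 672·x^2 + 1024·x^3 + 512·x^4)·Dx^3 + (8 + 80·x + 192·x^2 + 128·x^3)·Dx^4 + (3 + 28·x + 92·x^2 + 128·x^3 + 64·x^4)·Dx^5  (order 5).
h: a_k = 0, 0, -6, 4, 2, 0, …
ICs: h(0) = 0, h′(0) = 0, h′′(0) = -12, h′′′(0) = 24, h′′′′(0) = 48.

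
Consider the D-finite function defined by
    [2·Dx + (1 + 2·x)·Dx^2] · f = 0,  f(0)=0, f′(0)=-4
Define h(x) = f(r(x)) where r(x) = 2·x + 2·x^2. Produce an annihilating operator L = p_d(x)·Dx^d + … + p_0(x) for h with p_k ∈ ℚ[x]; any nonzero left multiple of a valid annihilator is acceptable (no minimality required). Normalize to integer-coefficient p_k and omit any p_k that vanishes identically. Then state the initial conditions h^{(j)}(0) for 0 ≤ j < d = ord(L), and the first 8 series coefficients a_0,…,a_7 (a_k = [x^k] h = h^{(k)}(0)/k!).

f: a_k = 0, -4, 4, -16/3, 8, -64/5, 64/3, -256/7, …
Change of var in L_f (x↦r) gives L₀.
L = 2·Dx + (1 + 2·x)·Dx^2  (order 2).
h: a_k = 0, -8, 8, -32/3, 16, -128/5, 128/3, -512/7, …
ICs: h(0) = 0, h′(0) = -8.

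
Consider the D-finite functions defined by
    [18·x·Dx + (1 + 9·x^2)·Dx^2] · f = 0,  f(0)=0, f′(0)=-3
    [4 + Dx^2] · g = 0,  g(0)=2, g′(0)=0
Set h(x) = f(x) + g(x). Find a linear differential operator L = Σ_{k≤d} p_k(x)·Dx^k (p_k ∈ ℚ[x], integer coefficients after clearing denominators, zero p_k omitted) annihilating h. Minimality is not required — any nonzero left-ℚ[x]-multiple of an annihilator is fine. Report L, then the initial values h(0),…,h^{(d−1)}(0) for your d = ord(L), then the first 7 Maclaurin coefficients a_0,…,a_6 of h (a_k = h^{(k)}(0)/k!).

f: a_k = 0, -3, 0, 9, 0, -243/5, 0, …
g: a_k = 2, 0, -4, 0, 4/3, 0, -8/45, …
Sum ⇒ L₀ = lclm(L_f,L_g) in ℚ(x)⟨Dx⟩.
L = (-3744·x + 37584·x^3 + 11664·x^5)·Dx + (-28 + 864·x^2 + 10692·x^4 + 5832·x^6)·Dx^2 + (-936·x + 9396·x^3 + 2916·x^5)·Dx^3 + (-7 + 216·x^2 + 2673·x^4 + 1458·x^6)·Dx^4  (order 4).
h: a_k = 2, -3, -4, 9, 4/3, -243/5, -8/45, …
ICs: h(0) = 2, h′(0) = -3, h′′(0) = -8, h′′′(0) = 54.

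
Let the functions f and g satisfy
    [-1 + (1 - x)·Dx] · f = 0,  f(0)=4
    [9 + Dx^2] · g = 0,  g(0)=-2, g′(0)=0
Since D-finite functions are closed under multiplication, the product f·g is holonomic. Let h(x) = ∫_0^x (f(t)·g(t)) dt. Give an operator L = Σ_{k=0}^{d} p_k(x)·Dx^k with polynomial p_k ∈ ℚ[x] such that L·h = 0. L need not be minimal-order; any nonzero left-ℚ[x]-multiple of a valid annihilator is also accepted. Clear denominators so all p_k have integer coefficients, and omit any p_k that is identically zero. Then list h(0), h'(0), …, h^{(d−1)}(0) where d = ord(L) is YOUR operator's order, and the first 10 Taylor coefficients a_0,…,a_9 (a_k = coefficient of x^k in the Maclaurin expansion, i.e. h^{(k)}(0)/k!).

L = (-9 + 9·x)·Dx + 2·Dx^2 + (-1 + x)·Dx^3  (order 3).
h: a_k = 0, -8, -4, 28/3, 7, 1/5, 1/6, 13/10, 91/80, 4367/5040, …
ICs: h(0) = 0, h′(0) = -8, h′′(0) = -8.

f: a_k = 4, 4, 4, 4, 4, 4, 4, 4, 4, 4, …
g: a_k = -2, 0, 9, 0, -27/4, 0, 81/40, 0, -729/2240, 0, …
Product ⇒ symmetric product L₀, ord ≤ 2.
∫: right-multiply L₀ by Dx.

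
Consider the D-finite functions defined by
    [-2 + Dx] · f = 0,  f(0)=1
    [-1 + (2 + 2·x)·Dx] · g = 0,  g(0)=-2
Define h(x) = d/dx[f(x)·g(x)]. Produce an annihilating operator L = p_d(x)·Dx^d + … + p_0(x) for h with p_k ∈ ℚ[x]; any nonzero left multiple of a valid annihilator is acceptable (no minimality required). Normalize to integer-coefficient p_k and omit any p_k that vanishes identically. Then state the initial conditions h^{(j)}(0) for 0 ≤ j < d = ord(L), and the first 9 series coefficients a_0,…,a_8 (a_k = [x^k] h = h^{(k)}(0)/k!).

f: a_k = 1, 2, 2, 4/3, 2/3, 4/15, 4/45, 8/315, 2/315, …
g: a_k = -2, -1, 1/4, -1/8, 5/64, -7/128, 21/512, -33/1024, 429/16384, …
L₀ := L_f ⊗_s L_g (sym. prod.), ord ≤ 1.
h=h₀': d/dx-closure on L₀ ⇒ L.
L = (23 + 40·x + 16·x^2) + (-10 - 18·x - 8·x^2)·Dx  (order 1).
h: a_k = -5, -23/2, -103/8, -449/48, -1949/384, -1643/768, -36047/46080, -135617/645120, -815221/10321920, …
ICs: h(0) = -5.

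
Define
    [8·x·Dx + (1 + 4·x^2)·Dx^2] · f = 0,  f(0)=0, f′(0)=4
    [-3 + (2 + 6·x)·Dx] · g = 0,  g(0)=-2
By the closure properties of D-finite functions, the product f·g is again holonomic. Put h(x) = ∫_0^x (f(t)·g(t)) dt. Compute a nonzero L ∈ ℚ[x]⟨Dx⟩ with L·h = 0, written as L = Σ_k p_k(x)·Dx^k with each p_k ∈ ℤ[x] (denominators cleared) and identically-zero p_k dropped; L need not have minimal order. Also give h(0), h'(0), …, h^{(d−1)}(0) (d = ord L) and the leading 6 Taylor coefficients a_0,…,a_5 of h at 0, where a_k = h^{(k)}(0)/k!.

L = (27 - 48·x - 36·x^2)·Dx + (-12 - 4·x + 144·x^2 + 144·x^3)·Dx^2 + (4 + 24·x + 52·x^2 + 96·x^3 + 144·x^4)·Dx^3  (order 3).
h: a_k = 0, 0, -4, -4, 59/12, 1/2, …
ICs: h(0) = 0, h′(0) = 0, h′′(0) = -8.

f: a_k = 0, 4, 0, -16/3, 0, 64/5, …
g: a_k = -2, -3, 9/4, -27/8, 405/64, -1701/128, …
L₀ := L_f ⊗_s L_g (sym. prod.), ord ≤ 2.
h=∫₀ˣh₀: take L = L₀·Dx.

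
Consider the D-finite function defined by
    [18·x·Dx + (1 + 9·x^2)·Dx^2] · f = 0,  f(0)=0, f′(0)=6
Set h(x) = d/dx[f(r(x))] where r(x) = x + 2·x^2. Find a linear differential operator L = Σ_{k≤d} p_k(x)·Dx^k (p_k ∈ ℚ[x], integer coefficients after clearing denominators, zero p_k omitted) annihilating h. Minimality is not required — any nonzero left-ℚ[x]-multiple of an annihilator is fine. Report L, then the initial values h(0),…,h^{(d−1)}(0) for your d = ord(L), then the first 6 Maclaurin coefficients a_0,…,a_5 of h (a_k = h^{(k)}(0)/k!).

f: a_k = 0, 6, 0, -18, 0, 486/5, …
Substitute x→r, Dx→(1/r')Dx; clear ⇒ L₀.
Derive L from L₀ (diff closure).
L = (-4 + 18·x + 144·x^2 + 432·x^3 + 432·x^4) + (1 + 4·x + 9·x^2 + 72·x^3 + 180·x^4 + 144·x^5)·Dx  (order 1).
h: a_k = 6, 24, -54, -432, -594, 4968, …
ICs: h(0) = 6.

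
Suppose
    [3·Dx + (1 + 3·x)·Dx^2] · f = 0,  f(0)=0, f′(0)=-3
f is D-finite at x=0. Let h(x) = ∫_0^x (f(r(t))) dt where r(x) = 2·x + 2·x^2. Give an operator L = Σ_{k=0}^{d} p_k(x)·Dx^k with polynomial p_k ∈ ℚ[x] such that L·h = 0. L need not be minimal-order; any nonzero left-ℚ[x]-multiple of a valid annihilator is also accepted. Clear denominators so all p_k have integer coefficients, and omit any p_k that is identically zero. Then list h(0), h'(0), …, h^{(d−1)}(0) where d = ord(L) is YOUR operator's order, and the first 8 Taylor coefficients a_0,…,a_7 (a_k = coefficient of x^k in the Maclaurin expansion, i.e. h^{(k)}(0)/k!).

f: a_k = 0, -3, 9/2, -9, 81/4, -243/5, 243/2, -2187/7, …
Change of var in L_f (x↦r) gives L₀.
h=∫₀ˣh₀: take L = L₀·Dx.
L = (4 + 12·x + 12·x^2)·Dx^2 + (1 + 8·x + 18·x^2 + 12·x^3)·Dx^3  (order 3).
h: a_k = 0, 0, -3, 4, -9, 126/5, -396/5, 1872/7, …
ICs: h(0) = 0, h′(0) = 0, h′′(0) = -6.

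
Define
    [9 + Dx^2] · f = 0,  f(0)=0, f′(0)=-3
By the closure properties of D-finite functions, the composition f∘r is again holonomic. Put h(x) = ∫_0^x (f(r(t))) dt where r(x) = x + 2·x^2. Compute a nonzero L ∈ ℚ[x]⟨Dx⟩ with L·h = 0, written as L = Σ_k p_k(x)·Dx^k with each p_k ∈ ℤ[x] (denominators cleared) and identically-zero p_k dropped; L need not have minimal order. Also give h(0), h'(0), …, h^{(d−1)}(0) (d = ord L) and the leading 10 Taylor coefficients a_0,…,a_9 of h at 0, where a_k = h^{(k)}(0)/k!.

L = (9 + 108·x + 432·x^2 + 576·x^3)·Dx - 4·Dx^2 + (1 + 4·x)·Dx^3  (order 3).
h: a_k = 0, 0, -3/2, -2, 9/8, 27/5, 693/80, 9/4, -45117/4480, -693/40, …
ICs: h(0) = 0, h′(0) = 0, h′′(0) = -3.

f: a_k = 0, -3, 0, 9/2, 0, -81/40, 0, 243/560, 0, -243/4480, …
f∘r: x↦r, Dx↦Dx/r' in L_f ⇒ L₀.
h=∫₀ˣh₀: take L = L₀·Dx.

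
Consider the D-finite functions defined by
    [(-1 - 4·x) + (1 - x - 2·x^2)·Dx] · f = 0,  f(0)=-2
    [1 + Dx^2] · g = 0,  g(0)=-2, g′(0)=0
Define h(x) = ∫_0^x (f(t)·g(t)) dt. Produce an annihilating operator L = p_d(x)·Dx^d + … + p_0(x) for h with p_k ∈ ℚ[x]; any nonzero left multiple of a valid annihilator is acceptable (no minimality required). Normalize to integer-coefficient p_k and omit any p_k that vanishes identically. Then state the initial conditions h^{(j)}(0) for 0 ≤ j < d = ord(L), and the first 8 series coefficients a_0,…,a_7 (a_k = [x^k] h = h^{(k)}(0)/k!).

f: a_k = -2, -2, -6, -10, -22, -42, -86, -170, …
g: a_k = -2, 0, 1, 0, -1/12, 0, 1/360, 0, …
Product ⇒ symmetric product L₀, ord ≤ 2.
∫: right-multiply L₀ by Dx.
L = (3 + x + 2·x^2)·Dx + (2 + 8·x)·Dx^2 + (-1 + x + 2·x^2)·Dx^3  (order 3).
h: a_k = 0, 4, 2, 10/3, 9/2, 229/30, 445/36, 27089/1260, …
ICs: h(0) = 0, h′(0) = 4, h′′(0) = 4.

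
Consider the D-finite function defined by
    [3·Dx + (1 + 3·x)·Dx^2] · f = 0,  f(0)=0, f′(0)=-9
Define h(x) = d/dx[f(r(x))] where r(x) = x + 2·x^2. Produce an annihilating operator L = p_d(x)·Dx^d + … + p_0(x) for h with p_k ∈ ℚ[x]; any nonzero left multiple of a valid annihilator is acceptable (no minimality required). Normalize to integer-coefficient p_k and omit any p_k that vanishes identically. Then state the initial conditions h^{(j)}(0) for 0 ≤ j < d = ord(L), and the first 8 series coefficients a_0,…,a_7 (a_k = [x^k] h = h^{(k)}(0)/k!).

L = (-1 + 12·x + 24·x^2) + (1 + 7·x + 18·x^2 + 24·x^3)·Dx  (order 1).
h: a_k = -9, -9, 81, -189, 81, 891, -3159, 4131, …
ICs: h(0) = -9.

f: a_k = 0, -9, 27/2, -27, 243/4, -729/5, 729/2, -6561/7, …
Change of var in L_f (x↦r) gives L₀.
h=h₀': d/dx-closure on L₀ ⇒ L.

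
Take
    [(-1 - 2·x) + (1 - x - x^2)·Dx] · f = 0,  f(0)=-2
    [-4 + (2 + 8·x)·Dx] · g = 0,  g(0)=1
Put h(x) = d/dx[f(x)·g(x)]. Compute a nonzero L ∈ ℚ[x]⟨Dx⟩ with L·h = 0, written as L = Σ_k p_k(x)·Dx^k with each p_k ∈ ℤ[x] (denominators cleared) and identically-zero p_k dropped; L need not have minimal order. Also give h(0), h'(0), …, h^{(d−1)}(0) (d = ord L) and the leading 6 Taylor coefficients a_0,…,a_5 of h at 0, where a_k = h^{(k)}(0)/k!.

L = (4 + 66·x + 126·x^2 + 80·x^3 + 60·x^4) + (-3 - 13·x - 3·x^2 + 14·x^3 + 46·x^4 + 24·x^5)·Dx  (order 1).
h: a_k = -6, -8, -54, -8, -380, 540, …
ICs: h(0) = -6.

f: a_k = -2, -2, -4, -6, -10, -16, …
g: a_k = 1, 2, -2, 4, -10, 28, …
Product ⇒ symmetric product L₀, ord ≤ 1.
h₀' ⇒ L via d/dx closure of L₀.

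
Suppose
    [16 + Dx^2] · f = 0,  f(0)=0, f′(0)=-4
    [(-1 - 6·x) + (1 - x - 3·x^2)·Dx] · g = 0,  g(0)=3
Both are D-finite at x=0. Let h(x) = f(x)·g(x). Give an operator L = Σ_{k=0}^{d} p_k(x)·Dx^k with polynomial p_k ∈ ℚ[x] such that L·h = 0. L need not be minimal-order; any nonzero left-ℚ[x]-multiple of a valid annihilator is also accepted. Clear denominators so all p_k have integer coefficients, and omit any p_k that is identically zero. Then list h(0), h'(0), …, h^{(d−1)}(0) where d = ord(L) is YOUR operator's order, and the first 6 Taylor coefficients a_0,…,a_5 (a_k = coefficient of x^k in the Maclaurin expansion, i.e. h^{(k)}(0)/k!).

L = (-10 + 16·x + 48·x^2) + (2 + 12·x)·Dx + (-1 + x + 3·x^2)·Dx^2  (order 2).
h: a_k = 0, -12, -12, -16, -52, -628/5, …
ICs: h(0) = 0, h′(0) = -12.

f: a_k = 0, -4, 0, 32/3, 0, -128/15, …
g: a_k = 3, 3, 12, 21, 57, 120, …
h₀=f·g: eliminate ⇒ L₀, order ≤ 2·1.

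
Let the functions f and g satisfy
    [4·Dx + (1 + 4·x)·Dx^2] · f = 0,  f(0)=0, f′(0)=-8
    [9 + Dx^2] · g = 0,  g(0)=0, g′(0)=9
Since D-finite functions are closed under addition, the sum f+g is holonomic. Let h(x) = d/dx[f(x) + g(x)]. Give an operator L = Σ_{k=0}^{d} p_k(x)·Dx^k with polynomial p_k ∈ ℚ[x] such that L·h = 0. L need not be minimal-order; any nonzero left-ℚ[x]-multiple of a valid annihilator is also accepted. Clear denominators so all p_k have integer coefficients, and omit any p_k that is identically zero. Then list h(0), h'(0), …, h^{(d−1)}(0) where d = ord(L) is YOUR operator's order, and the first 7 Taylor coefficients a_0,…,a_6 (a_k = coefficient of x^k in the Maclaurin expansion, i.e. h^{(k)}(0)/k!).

f: a_k = 0, -8, 16, -128/3, 128, -2048/5, 4096/3, …
g: a_k = 0, 9, 0, -27/2, 0, 243/40, 0, …
Sum ⇒ L₀ = lclm(L_f,L_g) in ℚ(x)⟨Dx⟩.
h₀' ⇒ L via d/dx closure of L₀.
L = (3780 + 2592·x + 5184·x^2) + (369 + 2124·x + 3888·x^2 + 5184·x^3)·Dx + (420 + 288·x + 576·x^2)·Dx^2 + (41 + 236·x + 432·x^2 + 576·x^3)·Dx^3  (order 3).
h: a_k = 1, 32, -337/2, 512, -16141/8, 8192, -2622169/80, …
ICs: h(0) = 1, h′(0) = 32, h′′(0) = -337.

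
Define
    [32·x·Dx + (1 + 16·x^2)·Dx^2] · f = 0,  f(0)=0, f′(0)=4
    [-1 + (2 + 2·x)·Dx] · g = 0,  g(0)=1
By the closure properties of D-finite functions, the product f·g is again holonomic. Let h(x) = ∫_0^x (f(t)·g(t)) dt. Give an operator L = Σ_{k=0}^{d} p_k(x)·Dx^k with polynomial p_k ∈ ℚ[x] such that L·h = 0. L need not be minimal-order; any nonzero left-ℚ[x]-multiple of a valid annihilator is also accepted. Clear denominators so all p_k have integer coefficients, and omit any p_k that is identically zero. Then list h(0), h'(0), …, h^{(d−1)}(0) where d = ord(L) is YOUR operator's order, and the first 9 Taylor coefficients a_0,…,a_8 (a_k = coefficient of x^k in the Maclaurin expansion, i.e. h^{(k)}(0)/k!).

f: a_k = 0, 4, 0, -64/3, 0, 1024/5, 0, -16384/7, 0, …
g: a_k = 1, 1/2, -1/8, 1/16, -5/128, 7/256, -21/1024, 33/2048, -429/32768, …
Product ⇒ symmetric product L₀, ord ≤ 2.
h=∫₀ˣh₀: take L = L₀·Dx.
L = (3 - 64·x - 16·x^2)·Dx + (-4 + 124·x + 192·x^2 + 64·x^3)·Dx^2 + (4 + 8·x + 68·x^2 + 128·x^3 + 64·x^4)·Dx^3  (order 3).
h: a_k = 0, 0, 2, 2/3, -131/24, -25/12, 99509/2880, 97129/6720, -63582493/215040, …
ICs: h(0) = 0, h′(0) = 0, h′′(0) = 4.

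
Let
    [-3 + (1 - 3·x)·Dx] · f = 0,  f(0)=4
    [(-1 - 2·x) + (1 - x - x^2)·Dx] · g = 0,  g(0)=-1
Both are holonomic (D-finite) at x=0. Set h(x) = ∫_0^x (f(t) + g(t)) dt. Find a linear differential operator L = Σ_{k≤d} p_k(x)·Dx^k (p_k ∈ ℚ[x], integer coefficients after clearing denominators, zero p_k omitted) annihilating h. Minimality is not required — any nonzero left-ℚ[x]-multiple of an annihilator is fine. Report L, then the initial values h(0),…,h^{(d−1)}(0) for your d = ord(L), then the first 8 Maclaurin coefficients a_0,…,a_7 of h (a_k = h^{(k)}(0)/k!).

L = (-6 - 36·x + 18·x^2 - 18·x^3)·Dx + (14 - 18·x - 24·x^2 + 18·x^3 - 36·x^4)·Dx^2 + (-2 + 10·x - 15·x^2 + 10·x^3 - 9·x^5)·Dx^3  (order 3).
h: a_k = 0, 3, 11/2, 34/3, 105/4, 319/5, 482/3, 2903/7, …
ICs: h(0) = 0, h′(0) = 3, h′′(0) = 11.

f: a_k = 4, 12, 36, 108, 324, 972, 2916, 8748, …
g: a_k = -1, -1, -2, -3, -5, -8, -13, -21, …
Sum ⇒ L₀ = lclm(L_f,L_g) in ℚ(x)⟨Dx⟩.
h=∫h₀ ⇒ L = L₀·Dx.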